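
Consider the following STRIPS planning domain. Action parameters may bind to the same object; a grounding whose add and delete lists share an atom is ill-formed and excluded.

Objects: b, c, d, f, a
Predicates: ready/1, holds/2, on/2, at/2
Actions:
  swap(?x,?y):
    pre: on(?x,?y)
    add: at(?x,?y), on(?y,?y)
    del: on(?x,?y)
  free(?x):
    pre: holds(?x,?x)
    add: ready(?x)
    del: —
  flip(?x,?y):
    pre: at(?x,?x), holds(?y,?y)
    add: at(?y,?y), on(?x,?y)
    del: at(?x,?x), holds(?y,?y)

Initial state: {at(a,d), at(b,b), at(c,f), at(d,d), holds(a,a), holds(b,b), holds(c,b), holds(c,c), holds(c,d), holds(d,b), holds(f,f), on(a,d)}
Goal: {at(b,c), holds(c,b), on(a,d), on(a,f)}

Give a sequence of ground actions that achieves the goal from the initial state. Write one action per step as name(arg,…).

1. flip(b,c)  →  {at(a,d), at(c,c), at(c,f), at(d,d), holds(a,a), holds(b,b), holds(c,b), holds(c,d), holds(d,b), holds(f,f), on(a,d), on(b,c)}
2. swap(b,c)  →  {at(a,d), at(b,c), at(c,c), at(c,f), at(d,d), holds(a,a), holds(b,b), holds(c,b), holds(c,d), holds(d,b), holds(f,f), on(a,d), on(c,c)}
3. flip(c,a)  →  {at(a,a), at(a,d), at(b,c), at(c,f), at(d,d), holds(b,b), holds(c,b), holds(c,d), holds(d,b), holds(f,f), on(a,d), on(c,a), on(c,c)}
4. flip(a,f)  →  {at(a,d), at(b,c), at(c,f), at(d,d), at(f,f), holds(b,b), holds(c,b), holds(c,d), holds(d,b), on(a,d), on(a,f), on(c,a), on(c,c)}

flip(b,c); swap(b,c); flip(c,a); flip(a,f)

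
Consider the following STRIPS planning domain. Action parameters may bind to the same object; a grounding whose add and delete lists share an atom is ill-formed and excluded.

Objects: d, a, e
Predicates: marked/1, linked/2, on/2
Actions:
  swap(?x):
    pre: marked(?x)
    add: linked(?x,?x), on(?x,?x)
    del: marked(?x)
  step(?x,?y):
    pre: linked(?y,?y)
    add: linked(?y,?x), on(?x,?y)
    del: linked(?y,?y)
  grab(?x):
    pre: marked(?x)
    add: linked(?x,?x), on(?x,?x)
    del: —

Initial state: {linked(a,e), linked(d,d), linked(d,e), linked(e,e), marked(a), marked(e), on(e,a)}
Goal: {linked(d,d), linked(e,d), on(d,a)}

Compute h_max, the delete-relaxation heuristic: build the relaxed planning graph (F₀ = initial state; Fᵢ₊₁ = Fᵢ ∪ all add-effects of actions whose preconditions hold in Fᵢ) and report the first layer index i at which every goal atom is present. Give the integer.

2

F0 = init (7 atoms)
F1 = F0 ∪ {linked(a,a), linked(d,a), linked(e,a), linked(e,d), on(a,a), on(a,d), on(a,e), on(d,e), on(e,d), on(e,e)}  (17 atoms)
F2 = F1 ∪ {linked(a,d), on(d,a)}  (19 atoms)
goal ⊆ F2  ⇒  h_max = 2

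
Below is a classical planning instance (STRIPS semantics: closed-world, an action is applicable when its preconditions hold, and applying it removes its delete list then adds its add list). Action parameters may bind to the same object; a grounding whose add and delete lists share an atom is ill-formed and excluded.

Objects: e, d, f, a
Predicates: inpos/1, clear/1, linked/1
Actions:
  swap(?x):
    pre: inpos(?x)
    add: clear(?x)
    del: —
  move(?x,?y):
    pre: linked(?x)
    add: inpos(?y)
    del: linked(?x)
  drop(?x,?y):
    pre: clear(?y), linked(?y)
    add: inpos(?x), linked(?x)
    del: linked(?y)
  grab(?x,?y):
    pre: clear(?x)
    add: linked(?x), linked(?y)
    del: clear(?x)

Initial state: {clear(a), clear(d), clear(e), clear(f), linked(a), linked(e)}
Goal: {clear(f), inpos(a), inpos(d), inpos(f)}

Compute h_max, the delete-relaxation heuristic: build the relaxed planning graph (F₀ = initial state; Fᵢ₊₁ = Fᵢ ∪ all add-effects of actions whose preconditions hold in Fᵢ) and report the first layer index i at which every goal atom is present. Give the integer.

F0 = init (6 atoms)
F1 = F0 ∪ {inpos(a), inpos(d), inpos(e), inpos(f), linked(d), linked(f)}  (12 atoms)
goal ⊆ F1  ⇒  h_max = 1

1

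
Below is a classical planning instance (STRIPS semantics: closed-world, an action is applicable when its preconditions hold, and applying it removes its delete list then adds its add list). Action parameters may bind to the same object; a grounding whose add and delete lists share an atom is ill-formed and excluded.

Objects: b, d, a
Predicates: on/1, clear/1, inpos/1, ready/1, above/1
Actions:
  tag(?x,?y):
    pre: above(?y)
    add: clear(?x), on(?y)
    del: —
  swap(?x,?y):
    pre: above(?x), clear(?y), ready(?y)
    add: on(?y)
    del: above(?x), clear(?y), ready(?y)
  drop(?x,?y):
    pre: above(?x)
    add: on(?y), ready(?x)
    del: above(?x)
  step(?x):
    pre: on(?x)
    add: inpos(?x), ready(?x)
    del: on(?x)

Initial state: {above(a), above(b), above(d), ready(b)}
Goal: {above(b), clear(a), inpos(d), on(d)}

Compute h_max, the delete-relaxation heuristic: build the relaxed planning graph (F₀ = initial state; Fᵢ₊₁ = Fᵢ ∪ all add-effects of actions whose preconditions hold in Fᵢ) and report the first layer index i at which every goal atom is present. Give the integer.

2

F0 = init (4 atoms)
F1 = F0 ∪ {clear(a), clear(b), clear(d), on(a), on(b), on(d), ready(a), ready(d)}  (12 atoms)
F2 = F1 ∪ {inpos(a), inpos(b), inpos(d)}  (15 atoms)
goal ⊆ F2  ⇒  h_max = 2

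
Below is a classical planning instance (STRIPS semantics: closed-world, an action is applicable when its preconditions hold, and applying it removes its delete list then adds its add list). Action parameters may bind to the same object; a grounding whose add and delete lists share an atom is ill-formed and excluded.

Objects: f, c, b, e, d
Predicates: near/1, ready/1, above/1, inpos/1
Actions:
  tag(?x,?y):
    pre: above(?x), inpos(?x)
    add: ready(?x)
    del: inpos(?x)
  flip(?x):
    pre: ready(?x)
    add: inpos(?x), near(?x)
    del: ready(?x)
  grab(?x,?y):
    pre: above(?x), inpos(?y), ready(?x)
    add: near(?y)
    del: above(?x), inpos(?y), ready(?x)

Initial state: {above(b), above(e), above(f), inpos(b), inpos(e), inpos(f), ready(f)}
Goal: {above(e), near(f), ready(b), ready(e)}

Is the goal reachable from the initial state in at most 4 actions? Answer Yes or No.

Yes

1. tag(b,f)  →  {above(b), above(e), above(f), inpos(e), inpos(f), ready(b), ready(f)}
2. tag(e,f)  →  {above(b), above(e), above(f), inpos(f), ready(b), ready(e), ready(f)}
3. flip(f)  →  {above(b), above(e), above(f), inpos(f), near(f), ready(b), ready(e)}
optimal plan length = 3; 3 ≤ 4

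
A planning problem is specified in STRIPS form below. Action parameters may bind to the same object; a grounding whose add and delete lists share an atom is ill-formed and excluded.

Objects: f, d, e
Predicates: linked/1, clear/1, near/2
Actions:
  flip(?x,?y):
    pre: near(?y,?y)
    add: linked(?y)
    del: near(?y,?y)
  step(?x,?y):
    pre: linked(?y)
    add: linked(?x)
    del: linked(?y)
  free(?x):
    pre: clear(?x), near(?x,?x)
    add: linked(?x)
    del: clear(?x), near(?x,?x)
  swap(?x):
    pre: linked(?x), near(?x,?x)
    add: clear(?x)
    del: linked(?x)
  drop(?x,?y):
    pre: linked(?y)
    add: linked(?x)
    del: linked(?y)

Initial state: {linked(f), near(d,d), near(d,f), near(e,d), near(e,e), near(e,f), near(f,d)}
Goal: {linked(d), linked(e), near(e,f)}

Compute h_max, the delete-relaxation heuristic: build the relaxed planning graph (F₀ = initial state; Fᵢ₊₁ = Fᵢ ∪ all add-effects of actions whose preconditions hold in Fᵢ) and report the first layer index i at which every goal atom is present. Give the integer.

F0 = init (7 atoms)
F1 = F0 ∪ {linked(d), linked(e)}  (9 atoms)
goal ⊆ F1  ⇒  h_max = 1

1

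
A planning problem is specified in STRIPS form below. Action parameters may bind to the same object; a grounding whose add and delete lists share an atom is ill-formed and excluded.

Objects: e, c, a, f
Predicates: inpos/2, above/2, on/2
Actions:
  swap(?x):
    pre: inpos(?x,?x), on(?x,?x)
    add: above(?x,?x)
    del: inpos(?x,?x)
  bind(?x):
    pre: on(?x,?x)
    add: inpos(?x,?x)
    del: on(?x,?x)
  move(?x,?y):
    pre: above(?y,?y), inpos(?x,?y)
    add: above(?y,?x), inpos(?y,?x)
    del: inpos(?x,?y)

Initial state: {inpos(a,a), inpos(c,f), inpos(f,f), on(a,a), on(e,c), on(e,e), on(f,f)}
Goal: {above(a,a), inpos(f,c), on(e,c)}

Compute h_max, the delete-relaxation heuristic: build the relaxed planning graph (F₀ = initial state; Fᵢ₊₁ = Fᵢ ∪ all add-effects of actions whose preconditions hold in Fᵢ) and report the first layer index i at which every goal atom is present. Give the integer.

2

F0 = init (7 atoms)
F1 = F0 ∪ {above(a,a), above(f,f), inpos(e,e)}  (10 atoms)
F2 = F1 ∪ {above(e,e), above(f,c), inpos(f,c)}  (13 atoms)
goal ⊆ F2  ⇒  h_max = 2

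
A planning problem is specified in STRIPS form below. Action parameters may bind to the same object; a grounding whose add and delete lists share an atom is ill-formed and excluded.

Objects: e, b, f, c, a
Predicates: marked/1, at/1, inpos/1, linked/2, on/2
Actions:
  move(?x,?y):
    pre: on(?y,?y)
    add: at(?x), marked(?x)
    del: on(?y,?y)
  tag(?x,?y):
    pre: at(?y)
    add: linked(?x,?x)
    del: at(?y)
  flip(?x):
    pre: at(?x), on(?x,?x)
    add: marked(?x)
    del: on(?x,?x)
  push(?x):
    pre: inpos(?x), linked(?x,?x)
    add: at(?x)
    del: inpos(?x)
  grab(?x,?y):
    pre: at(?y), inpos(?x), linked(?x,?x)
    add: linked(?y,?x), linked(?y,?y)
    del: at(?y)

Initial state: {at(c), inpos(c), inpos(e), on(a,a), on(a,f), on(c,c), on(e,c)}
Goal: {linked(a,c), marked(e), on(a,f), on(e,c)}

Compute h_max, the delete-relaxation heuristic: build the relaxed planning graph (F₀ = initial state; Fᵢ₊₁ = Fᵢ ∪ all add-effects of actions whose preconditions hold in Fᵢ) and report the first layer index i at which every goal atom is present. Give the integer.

F0 = init (7 atoms)
F1 = F0 ∪ {at(a), at(b), at(e), at(f), linked(a,a), linked(b,b), linked(c,c), linked(e,e), linked(f,f), marked(a), marked(b), marked(c), marked(e), marked(f)}  (21 atoms)
F2 = F1 ∪ {linked(a,c), linked(a,e), linked(b,c), linked(b,e), linked(c,e), linked(e,c), linked(f,c), linked(f,e)}  (29 atoms)
goal ⊆ F2  ⇒  h_max = 2

2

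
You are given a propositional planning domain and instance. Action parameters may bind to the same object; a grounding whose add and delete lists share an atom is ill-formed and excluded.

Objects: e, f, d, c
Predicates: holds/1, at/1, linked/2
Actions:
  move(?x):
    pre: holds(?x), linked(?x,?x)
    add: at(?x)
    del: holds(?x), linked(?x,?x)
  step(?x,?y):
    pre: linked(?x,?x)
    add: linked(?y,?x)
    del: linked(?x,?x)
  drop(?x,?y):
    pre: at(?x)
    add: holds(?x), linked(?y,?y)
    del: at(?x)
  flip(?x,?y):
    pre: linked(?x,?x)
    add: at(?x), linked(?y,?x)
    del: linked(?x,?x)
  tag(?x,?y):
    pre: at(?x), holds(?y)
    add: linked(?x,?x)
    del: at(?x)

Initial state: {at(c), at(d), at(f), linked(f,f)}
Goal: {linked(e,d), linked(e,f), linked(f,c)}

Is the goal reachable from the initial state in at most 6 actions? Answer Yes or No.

1. step(f,e)  →  {at(c), at(d), at(f), linked(e,f)}
2. drop(f,d)  →  {at(c), at(d), holds(f), linked(d,d), linked(e,f)}
3. step(d,e)  →  {at(c), at(d), holds(f), linked(e,d), linked(e,f)}
4. drop(d,c)  →  {at(c), holds(d), holds(f), linked(c,c), linked(e,d), linked(e,f)}
5. step(c,f)  →  {at(c), holds(d), holds(f), linked(e,d), linked(e,f), linked(f,c)}
optimal plan length = 5; 5 ≤ 6

Yes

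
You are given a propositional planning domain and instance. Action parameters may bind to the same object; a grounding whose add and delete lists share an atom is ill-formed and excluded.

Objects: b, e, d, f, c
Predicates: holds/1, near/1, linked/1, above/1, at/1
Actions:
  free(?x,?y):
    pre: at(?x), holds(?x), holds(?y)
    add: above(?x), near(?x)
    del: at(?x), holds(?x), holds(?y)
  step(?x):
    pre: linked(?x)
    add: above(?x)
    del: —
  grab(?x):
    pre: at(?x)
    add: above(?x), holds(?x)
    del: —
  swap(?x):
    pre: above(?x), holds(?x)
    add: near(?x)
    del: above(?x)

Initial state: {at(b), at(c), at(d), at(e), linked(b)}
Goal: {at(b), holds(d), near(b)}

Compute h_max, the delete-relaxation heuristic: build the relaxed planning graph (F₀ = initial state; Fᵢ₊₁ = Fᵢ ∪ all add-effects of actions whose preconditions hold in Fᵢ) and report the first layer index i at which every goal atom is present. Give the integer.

F0 = init (5 atoms)
F1 = F0 ∪ {above(b), above(c), above(d), above(e), holds(b), holds(c), holds(d), holds(e)}  (13 atoms)
F2 = F1 ∪ {near(b), near(c), near(d), near(e)}  (17 atoms)
goal ⊆ F2  ⇒  h_max = 2

2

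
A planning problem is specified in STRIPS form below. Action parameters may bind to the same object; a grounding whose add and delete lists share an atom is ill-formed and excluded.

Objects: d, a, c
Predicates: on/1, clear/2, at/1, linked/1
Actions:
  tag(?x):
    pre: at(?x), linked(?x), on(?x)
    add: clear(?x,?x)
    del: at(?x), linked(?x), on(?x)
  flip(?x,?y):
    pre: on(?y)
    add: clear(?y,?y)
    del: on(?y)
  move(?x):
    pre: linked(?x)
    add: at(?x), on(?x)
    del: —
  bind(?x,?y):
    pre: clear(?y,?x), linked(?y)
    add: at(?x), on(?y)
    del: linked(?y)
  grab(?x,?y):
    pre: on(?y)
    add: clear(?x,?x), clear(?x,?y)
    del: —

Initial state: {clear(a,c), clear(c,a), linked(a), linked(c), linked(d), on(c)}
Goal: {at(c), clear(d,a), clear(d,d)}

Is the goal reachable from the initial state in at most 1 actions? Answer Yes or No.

No

1. bind(c,a)  →  {at(c), clear(a,c), clear(c,a), linked(c), linked(d), on(a), on(c)}
2. grab(d,a)  →  {at(c), clear(a,c), clear(c,a), clear(d,a), clear(d,d), linked(c), linked(d), on(a), on(c)}
optimal plan length = 2; 2 > 1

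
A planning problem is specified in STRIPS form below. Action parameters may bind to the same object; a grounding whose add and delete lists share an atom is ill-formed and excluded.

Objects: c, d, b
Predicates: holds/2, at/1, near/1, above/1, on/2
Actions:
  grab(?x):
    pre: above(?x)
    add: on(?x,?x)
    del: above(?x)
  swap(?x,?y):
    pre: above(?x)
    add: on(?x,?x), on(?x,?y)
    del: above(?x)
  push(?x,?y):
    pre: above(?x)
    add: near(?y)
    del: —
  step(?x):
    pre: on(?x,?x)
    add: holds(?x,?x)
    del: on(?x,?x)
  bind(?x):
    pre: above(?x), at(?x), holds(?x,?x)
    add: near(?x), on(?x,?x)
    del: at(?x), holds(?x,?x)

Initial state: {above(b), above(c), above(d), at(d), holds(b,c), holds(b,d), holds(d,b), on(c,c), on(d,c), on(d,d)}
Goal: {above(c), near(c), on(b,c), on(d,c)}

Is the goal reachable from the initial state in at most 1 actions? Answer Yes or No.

1. swap(b,c)  →  {above(c), above(d), at(d), holds(b,c), holds(b,d), holds(d,b), on(b,b), on(b,c), on(c,c), on(d,c), on(d,d)}
2. push(c,c)  →  {above(c), above(d), at(d), holds(b,c), holds(b,d), holds(d,b), near(c), on(b,b), on(b,c), on(c,c), on(d,c), on(d,d)}
optimal plan length = 2; 2 > 1

No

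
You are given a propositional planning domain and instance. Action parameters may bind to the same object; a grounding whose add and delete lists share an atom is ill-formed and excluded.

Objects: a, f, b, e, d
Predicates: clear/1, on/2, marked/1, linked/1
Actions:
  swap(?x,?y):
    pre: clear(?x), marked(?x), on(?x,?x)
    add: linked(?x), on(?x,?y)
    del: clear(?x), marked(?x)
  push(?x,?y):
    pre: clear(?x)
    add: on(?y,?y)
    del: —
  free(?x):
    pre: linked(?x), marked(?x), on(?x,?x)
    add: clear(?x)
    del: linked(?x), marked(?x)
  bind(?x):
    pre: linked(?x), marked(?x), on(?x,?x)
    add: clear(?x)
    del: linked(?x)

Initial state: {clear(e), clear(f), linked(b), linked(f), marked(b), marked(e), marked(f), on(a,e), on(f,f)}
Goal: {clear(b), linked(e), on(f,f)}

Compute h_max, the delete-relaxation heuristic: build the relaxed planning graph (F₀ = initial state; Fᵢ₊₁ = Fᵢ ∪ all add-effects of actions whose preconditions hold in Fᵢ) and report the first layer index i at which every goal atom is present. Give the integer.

2

F0 = init (9 atoms)
F1 = F0 ∪ {on(a,a), on(b,b), on(d,d), on(e,e), on(f,a), on(f,b), on(f,d), on(f,e)}  (17 atoms)
F2 = F1 ∪ {clear(b), linked(e), on(e,a), on(e,b), on(e,d), on(e,f)}  (23 atoms)
goal ⊆ F2  ⇒  h_max = 2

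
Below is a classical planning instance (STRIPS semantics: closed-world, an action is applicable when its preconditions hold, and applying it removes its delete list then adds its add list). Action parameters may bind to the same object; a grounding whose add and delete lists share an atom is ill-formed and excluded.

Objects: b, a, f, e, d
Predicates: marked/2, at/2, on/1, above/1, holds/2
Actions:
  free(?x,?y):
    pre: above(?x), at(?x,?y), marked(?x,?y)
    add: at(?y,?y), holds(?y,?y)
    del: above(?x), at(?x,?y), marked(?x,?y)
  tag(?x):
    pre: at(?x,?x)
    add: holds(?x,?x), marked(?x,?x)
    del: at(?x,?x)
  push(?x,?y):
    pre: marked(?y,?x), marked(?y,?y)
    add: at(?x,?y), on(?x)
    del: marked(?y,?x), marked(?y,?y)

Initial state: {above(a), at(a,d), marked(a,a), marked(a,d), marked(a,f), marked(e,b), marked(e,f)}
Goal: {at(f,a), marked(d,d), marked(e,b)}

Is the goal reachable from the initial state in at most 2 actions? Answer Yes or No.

1. free(a,d)  →  {at(d,d), holds(d,d), marked(a,a), marked(a,f), marked(e,b), marked(e,f)}
2. tag(d)  →  {holds(d,d), marked(a,a), marked(a,f), marked(d,d), marked(e,b), marked(e,f)}
3. push(f,a)  →  {at(f,a), holds(d,d), marked(d,d), marked(e,b), marked(e,f), on(f)}
optimal plan length = 3; 3 > 2

No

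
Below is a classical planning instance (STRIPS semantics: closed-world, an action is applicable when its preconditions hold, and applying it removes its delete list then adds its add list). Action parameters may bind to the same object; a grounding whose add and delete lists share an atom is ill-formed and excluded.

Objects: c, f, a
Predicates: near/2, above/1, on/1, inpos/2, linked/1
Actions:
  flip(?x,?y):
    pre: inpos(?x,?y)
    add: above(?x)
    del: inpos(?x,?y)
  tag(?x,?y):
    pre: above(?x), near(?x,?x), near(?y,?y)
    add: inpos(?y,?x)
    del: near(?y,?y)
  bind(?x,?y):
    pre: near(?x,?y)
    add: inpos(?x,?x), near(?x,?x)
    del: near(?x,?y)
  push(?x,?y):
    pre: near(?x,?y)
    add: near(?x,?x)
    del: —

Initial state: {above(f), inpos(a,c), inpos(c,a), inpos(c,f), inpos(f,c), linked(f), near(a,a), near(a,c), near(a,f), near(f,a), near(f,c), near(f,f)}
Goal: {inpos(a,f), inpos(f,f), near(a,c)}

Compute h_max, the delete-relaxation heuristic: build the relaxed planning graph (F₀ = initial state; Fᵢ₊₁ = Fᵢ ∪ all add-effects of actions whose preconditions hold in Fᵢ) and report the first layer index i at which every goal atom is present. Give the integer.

1

F0 = init (12 atoms)
F1 = F0 ∪ {above(a), above(c), inpos(a,a), inpos(a,f), inpos(f,f)}  (17 atoms)
goal ⊆ F1  ⇒  h_max = 1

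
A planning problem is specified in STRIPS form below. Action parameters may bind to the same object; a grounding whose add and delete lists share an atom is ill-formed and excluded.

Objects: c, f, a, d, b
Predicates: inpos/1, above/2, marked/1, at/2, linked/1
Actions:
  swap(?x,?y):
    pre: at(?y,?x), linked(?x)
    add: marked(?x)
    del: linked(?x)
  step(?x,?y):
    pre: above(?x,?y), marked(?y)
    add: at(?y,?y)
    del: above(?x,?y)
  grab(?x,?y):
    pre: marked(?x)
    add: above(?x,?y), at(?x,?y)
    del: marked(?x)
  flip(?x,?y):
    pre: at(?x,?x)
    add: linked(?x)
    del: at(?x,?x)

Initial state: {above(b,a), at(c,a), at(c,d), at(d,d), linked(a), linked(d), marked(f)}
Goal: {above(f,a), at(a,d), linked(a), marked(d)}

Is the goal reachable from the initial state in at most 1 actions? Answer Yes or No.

1. swap(a,c)  →  {above(b,a), at(c,a), at(c,d), at(d,d), linked(d), marked(a), marked(f)}
2. swap(d,c)  →  {above(b,a), at(c,a), at(c,d), at(d,d), marked(a), marked(d), marked(f)}
3. step(b,a)  →  {at(a,a), at(c,a), at(c,d), at(d,d), marked(a), marked(d), marked(f)}
4. grab(f,a)  →  {above(f,a), at(a,a), at(c,a), at(c,d), at(d,d), at(f,a), marked(a), marked(d)}
5. grab(a,d)  →  {above(a,d), above(f,a), at(a,a), at(a,d), at(c,a), at(c,d), at(d,d), at(f,a), marked(d)}
6. flip(a,c)  →  {above(a,d), above(f,a), at(a,d), at(c,a), at(c,d), at(d,d), at(f,a), linked(a), marked(d)}
optimal plan length = 6; 6 > 1

No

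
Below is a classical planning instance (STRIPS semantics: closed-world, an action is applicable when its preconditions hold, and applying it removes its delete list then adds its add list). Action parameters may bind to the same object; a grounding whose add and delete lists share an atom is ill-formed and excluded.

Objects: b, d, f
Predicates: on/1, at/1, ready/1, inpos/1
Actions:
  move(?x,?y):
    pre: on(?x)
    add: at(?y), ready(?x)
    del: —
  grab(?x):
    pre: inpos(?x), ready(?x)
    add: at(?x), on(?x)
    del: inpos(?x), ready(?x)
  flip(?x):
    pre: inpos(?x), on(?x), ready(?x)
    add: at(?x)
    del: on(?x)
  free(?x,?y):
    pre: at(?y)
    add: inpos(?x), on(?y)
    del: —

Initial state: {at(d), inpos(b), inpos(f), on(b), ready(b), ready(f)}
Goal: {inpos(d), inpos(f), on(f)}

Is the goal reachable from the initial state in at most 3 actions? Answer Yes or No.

Yes

1. move(b,f)  →  {at(d), at(f), inpos(b), inpos(f), on(b), ready(b), ready(f)}
2. free(d,f)  →  {at(d), at(f), inpos(b), inpos(d), inpos(f), on(b), on(f), ready(b), ready(f)}
optimal plan length = 2; 2 ≤ 3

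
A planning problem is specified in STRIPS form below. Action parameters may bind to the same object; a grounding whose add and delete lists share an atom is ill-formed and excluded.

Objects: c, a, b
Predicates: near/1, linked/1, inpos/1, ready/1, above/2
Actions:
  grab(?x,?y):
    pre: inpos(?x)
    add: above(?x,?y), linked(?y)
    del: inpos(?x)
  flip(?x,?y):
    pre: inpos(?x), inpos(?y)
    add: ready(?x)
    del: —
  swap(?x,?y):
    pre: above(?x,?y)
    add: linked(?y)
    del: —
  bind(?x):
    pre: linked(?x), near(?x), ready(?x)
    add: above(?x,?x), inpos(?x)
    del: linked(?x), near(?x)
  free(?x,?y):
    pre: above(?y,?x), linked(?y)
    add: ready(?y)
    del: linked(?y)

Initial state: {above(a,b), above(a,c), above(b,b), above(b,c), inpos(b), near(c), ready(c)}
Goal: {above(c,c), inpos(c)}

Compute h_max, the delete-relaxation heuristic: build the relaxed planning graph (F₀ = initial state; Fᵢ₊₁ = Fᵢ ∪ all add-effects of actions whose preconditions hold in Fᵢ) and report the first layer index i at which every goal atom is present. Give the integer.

F0 = init (7 atoms)
F1 = F0 ∪ {above(b,a), linked(a), linked(b), linked(c), ready(b)}  (12 atoms)
F2 = F1 ∪ {above(c,c), inpos(c), ready(a)}  (15 atoms)
goal ⊆ F2  ⇒  h_max = 2

2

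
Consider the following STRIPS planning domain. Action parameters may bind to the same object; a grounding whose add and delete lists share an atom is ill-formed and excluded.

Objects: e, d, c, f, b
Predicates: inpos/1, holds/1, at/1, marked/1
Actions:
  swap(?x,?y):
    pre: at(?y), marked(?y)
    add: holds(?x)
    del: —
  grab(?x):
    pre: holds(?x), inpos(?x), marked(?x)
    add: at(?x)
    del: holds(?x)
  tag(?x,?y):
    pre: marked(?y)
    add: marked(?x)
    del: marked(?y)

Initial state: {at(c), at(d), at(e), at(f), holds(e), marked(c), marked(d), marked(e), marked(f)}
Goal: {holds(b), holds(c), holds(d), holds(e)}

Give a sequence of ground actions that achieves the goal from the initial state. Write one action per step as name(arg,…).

swap(d,e); swap(c,e); swap(b,e)

1. swap(d,e)  →  {at(c), at(d), at(e), at(f), holds(d), holds(e), marked(c), marked(d), marked(e), marked(f)}
2. swap(c,e)  →  {at(c), at(d), at(e), at(f), holds(c), holds(d), holds(e), marked(c), marked(d), marked(e), marked(f)}
3. swap(b,e)  →  {at(c), at(d), at(e), at(f), holds(b), holds(c), holds(d), holds(e), marked(c), marked(d), marked(e), marked(f)}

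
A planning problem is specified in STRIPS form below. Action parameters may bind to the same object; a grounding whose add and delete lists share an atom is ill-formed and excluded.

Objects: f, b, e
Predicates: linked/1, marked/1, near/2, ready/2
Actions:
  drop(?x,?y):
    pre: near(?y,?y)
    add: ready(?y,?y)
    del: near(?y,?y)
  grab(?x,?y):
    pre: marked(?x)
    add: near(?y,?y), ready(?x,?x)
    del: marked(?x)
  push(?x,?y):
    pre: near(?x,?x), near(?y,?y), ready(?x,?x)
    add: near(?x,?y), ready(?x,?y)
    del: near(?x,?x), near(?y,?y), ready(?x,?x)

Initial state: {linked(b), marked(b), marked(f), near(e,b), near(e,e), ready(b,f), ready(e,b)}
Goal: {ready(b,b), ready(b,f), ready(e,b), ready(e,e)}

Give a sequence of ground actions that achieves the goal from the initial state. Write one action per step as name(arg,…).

1. drop(f,e)  →  {linked(b), marked(b), marked(f), near(e,b), ready(b,f), ready(e,b), ready(e,e)}
2. grab(b,f)  →  {linked(b), marked(f), near(e,b), near(f,f), ready(b,b), ready(b,f), ready(e,b), ready(e,e)}

drop(f,e); grab(b,f)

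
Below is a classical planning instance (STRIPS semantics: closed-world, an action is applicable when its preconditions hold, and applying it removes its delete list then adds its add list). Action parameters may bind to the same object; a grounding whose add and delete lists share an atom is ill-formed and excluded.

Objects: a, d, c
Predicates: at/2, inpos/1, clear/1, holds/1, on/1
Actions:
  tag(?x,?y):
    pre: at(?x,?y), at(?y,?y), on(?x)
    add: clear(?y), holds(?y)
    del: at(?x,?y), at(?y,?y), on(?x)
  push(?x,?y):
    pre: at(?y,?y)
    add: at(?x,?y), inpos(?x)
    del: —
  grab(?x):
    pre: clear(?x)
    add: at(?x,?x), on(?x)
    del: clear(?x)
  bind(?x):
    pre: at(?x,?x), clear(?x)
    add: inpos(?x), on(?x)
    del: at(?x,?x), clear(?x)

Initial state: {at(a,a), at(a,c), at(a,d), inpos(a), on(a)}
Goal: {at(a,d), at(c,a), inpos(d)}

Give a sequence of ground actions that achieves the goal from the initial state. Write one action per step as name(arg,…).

1. push(d,a)  →  {at(a,a), at(a,c), at(a,d), at(d,a), inpos(a), inpos(d), on(a)}
2. push(c,a)  →  {at(a,a), at(a,c), at(a,d), at(c,a), at(d,a), inpos(a), inpos(c), inpos(d), on(a)}

push(d,a); push(c,a)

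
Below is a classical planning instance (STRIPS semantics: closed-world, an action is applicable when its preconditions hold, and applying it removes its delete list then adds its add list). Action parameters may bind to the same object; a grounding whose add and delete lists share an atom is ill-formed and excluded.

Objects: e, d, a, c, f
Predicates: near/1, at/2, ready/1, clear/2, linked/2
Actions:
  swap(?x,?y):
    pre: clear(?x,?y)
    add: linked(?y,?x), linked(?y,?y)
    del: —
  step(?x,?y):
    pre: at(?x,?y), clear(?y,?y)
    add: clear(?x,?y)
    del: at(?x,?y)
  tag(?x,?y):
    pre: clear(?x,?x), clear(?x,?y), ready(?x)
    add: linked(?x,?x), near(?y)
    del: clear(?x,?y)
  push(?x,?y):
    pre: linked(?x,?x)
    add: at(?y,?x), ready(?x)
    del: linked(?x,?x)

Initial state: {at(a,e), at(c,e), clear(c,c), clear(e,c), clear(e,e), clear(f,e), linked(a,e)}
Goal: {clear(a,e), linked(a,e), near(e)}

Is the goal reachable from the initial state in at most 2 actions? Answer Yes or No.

1. swap(e,e)  →  {at(a,e), at(c,e), clear(c,c), clear(e,c), clear(e,e), clear(f,e), linked(a,e), linked(e,e)}
2. step(a,e)  →  {at(c,e), clear(a,e), clear(c,c), clear(e,c), clear(e,e), clear(f,e), linked(a,e), linked(e,e)}
3. push(e,e)  →  {at(c,e), at(e,e), clear(a,e), clear(c,c), clear(e,c), clear(e,e), clear(f,e), linked(a,e), ready(e)}
4. tag(e,e)  →  {at(c,e), at(e,e), clear(a,e), clear(c,c), clear(e,c), clear(f,e), linked(a,e), linked(e,e), near(e), ready(e)}
optimal plan length = 4; 4 > 2

No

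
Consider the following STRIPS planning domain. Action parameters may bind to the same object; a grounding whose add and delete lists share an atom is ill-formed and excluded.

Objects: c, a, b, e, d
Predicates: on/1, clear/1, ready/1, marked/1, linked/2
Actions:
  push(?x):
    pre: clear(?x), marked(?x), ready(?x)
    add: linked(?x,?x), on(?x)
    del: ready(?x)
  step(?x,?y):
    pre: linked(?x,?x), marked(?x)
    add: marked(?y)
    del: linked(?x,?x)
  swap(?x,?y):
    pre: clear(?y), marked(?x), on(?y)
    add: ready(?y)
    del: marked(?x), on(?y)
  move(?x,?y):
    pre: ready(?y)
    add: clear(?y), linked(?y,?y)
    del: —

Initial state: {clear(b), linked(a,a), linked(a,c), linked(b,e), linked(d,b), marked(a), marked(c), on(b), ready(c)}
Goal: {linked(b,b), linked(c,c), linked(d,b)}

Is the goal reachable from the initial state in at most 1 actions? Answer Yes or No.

No

1. swap(c,b)  →  {clear(b), linked(a,a), linked(a,c), linked(b,e), linked(d,b), marked(a), ready(b), ready(c)}
2. move(c,c)  →  {clear(b), clear(c), linked(a,a), linked(a,c), linked(b,e), linked(c,c), linked(d,b), marked(a), ready(b), ready(c)}
3. move(c,b)  →  {clear(b), clear(c), linked(a,a), linked(a,c), linked(b,b), linked(b,e), linked(c,c), linked(d,b), marked(a), ready(b), ready(c)}
optimal plan length = 3; 3 > 1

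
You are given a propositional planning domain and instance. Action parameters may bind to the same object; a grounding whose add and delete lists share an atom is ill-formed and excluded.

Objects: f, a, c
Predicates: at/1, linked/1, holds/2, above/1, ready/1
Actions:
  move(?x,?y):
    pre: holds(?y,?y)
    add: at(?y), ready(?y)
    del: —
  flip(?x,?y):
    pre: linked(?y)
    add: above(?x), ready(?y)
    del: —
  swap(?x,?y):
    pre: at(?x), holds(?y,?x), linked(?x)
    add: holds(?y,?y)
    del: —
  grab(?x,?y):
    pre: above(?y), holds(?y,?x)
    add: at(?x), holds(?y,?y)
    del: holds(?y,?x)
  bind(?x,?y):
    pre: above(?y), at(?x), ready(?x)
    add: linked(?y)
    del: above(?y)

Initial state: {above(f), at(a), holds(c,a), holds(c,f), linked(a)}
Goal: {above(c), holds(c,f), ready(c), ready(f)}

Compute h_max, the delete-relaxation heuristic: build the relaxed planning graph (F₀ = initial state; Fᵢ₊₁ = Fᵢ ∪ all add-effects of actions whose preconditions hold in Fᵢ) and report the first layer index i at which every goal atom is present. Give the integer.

F0 = init (5 atoms)
F1 = F0 ∪ {above(a), above(c), holds(c,c), ready(a)}  (9 atoms)
F2 = F1 ∪ {at(c), at(f), linked(c), linked(f), ready(c)}  (14 atoms)
F3 = F2 ∪ {ready(f)}  (15 atoms)
goal ⊆ F3  ⇒  h_max = 3

3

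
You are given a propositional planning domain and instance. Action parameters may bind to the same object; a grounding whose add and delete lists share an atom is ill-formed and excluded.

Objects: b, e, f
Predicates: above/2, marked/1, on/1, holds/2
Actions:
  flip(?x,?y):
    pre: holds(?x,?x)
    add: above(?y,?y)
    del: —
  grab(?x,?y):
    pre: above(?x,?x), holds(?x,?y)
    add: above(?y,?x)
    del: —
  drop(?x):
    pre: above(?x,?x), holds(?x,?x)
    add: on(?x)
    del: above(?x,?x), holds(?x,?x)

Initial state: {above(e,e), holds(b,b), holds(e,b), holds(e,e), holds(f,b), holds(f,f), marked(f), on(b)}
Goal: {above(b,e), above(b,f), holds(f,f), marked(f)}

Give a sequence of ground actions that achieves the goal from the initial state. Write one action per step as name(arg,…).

1. flip(b,f)  →  {above(e,e), above(f,f), holds(b,b), holds(e,b), holds(e,e), holds(f,b), holds(f,f), marked(f), on(b)}
2. grab(e,b)  →  {above(b,e), above(e,e), above(f,f), holds(b,b), holds(e,b), holds(e,e), holds(f,b), holds(f,f), marked(f), on(b)}
3. grab(f,b)  →  {above(b,e), above(b,f), above(e,e), above(f,f), holds(b,b), holds(e,b), holds(e,e), holds(f,b), holds(f,f), marked(f), on(b)}

flip(b,f); grab(e,b); grab(f,b)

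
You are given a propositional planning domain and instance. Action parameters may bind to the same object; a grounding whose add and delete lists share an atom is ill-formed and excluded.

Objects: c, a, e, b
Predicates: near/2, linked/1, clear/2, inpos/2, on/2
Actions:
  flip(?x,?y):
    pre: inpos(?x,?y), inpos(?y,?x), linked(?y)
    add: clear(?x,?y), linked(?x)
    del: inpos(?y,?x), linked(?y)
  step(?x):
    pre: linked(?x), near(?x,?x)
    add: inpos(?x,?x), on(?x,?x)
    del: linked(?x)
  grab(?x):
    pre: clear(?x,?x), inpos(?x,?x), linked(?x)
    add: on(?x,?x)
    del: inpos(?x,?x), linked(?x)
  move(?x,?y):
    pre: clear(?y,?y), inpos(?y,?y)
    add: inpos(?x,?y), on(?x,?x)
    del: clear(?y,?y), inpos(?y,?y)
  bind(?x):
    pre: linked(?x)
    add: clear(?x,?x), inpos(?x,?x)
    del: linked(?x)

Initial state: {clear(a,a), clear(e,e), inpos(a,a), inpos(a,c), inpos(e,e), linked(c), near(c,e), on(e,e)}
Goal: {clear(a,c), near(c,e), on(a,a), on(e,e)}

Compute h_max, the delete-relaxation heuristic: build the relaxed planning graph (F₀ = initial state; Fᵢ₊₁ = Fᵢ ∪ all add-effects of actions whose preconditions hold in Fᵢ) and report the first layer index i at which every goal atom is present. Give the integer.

2

F0 = init (8 atoms)
F1 = F0 ∪ {clear(c,c), inpos(a,e), inpos(b,a), inpos(b,e), inpos(c,a), inpos(c,c), inpos(c,e), inpos(e,a), on(a,a), on(b,b), on(c,c)}  (19 atoms)
F2 = F1 ∪ {clear(a,c), inpos(b,c), inpos(e,c), linked(a)}  (23 atoms)
goal ⊆ F2  ⇒  h_max = 2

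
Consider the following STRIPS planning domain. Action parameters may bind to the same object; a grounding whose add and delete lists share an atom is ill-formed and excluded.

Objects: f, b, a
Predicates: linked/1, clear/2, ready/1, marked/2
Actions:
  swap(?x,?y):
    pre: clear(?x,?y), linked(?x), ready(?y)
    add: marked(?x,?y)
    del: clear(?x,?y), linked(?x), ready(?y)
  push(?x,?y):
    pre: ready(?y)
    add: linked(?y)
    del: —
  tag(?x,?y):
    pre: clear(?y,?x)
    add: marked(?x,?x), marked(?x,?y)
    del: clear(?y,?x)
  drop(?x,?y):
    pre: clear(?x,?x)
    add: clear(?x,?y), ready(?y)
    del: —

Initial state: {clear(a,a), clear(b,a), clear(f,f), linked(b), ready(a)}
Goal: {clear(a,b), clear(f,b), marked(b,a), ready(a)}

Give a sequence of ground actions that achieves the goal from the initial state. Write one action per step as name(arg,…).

swap(b,a); drop(f,b); drop(f,a); drop(a,b)

1. swap(b,a)  →  {clear(a,a), clear(f,f), marked(b,a)}
2. drop(f,b)  →  {clear(a,a), clear(f,b), clear(f,f), marked(b,a), ready(b)}
3. drop(f,a)  →  {clear(a,a), clear(f,a), clear(f,b), clear(f,f), marked(b,a), ready(a), ready(b)}
4. drop(a,b)  →  {clear(a,a), clear(a,b), clear(f,a), clear(f,b), clear(f,f), marked(b,a), ready(a), ready(b)}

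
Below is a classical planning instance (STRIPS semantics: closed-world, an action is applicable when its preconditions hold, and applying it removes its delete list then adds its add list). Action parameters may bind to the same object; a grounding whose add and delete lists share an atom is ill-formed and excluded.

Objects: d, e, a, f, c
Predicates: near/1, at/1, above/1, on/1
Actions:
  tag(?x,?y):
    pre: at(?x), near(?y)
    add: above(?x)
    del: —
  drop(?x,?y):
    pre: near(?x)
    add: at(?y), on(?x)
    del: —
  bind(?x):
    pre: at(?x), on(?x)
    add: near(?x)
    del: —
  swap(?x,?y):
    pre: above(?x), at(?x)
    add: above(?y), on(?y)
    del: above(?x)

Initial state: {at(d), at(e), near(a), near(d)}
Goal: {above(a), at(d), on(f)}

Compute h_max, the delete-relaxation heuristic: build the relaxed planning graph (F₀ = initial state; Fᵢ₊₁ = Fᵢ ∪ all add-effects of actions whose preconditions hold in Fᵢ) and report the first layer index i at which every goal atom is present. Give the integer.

2

F0 = init (4 atoms)
F1 = F0 ∪ {above(d), above(e), at(a), at(c), at(f), on(a), on(d)}  (11 atoms)
F2 = F1 ∪ {above(a), above(c), above(f), on(c), on(e), on(f)}  (17 atoms)
goal ⊆ F2  ⇒  h_max = 2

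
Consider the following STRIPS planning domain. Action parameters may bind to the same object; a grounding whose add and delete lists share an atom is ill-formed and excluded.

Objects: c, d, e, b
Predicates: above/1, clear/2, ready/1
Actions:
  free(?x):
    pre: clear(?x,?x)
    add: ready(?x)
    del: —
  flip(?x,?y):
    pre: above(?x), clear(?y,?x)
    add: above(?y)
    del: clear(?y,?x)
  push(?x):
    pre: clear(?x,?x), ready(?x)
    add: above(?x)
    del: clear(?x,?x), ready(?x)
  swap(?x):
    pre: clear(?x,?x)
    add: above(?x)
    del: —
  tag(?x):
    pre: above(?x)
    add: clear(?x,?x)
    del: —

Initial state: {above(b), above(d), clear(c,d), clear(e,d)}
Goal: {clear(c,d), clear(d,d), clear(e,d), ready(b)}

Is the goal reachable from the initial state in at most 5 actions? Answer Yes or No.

1. tag(d)  →  {above(b), above(d), clear(c,d), clear(d,d), clear(e,d)}
2. tag(b)  →  {above(b), above(d), clear(b,b), clear(c,d), clear(d,d), clear(e,d)}
3. free(b)  →  {above(b), above(d), clear(b,b), clear(c,d), clear(d,d), clear(e,d), ready(b)}
optimal plan length = 3; 3 ≤ 5

Yes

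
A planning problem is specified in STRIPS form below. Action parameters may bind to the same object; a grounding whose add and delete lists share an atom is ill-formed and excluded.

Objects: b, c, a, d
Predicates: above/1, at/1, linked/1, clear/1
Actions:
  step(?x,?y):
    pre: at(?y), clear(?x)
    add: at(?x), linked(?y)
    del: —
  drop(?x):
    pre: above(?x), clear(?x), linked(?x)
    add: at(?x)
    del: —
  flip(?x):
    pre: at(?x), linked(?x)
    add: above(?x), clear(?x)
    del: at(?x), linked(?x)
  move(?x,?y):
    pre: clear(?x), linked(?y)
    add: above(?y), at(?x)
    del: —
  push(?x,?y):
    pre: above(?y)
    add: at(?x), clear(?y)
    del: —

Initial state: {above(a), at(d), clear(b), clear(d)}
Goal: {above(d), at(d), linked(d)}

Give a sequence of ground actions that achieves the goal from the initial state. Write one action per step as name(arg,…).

step(b,d); move(b,d)

1. step(b,d)  →  {above(a), at(b), at(d), clear(b), clear(d), linked(d)}
2. move(b,d)  →  {above(a), above(d), at(b), at(d), clear(b), clear(d), linked(d)}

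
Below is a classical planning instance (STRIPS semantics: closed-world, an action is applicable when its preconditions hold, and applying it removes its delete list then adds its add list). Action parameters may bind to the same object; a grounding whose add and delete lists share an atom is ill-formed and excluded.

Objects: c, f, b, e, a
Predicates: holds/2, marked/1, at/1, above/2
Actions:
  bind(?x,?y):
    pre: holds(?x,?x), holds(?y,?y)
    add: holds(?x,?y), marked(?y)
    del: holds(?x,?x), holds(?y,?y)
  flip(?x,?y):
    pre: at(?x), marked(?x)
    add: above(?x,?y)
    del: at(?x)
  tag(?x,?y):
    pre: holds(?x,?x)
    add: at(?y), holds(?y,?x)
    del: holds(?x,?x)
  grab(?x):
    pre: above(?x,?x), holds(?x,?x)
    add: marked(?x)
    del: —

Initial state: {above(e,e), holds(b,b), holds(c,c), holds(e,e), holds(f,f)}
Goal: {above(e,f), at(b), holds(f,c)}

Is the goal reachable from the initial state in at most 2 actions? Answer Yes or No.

1. bind(f,c)  →  {above(e,e), holds(b,b), holds(e,e), holds(f,c), marked(c)}
2. tag(b,e)  →  {above(e,e), at(e), holds(e,b), holds(e,e), holds(f,c), marked(c)}
3. grab(e)  →  {above(e,e), at(e), holds(e,b), holds(e,e), holds(f,c), marked(c), marked(e)}
4. flip(e,f)  →  {above(e,e), above(e,f), holds(e,b), holds(e,e), holds(f,c), marked(c), marked(e)}
5. tag(e,b)  →  {above(e,e), above(e,f), at(b), holds(b,e), holds(e,b), holds(f,c), marked(c), marked(e)}
optimal plan length = 5; 5 > 2

No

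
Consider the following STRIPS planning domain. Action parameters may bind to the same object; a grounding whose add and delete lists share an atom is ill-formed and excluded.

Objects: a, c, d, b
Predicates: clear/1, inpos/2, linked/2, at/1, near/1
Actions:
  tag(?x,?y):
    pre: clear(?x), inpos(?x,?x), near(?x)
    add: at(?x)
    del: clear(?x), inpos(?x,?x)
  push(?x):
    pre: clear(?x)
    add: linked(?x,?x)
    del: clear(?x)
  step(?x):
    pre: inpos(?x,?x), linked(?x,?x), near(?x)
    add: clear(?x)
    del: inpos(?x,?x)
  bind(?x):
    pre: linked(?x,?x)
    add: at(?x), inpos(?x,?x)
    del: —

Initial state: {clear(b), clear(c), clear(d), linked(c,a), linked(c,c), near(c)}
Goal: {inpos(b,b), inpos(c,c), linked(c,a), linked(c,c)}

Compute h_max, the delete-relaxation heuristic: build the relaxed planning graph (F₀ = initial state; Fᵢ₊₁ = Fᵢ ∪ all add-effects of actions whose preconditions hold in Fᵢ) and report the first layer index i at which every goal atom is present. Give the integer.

2

F0 = init (6 atoms)
F1 = F0 ∪ {at(c), inpos(c,c), linked(b,b), linked(d,d)}  (10 atoms)
F2 = F1 ∪ {at(b), at(d), inpos(b,b), inpos(d,d)}  (14 atoms)
goal ⊆ F2  ⇒  h_max = 2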